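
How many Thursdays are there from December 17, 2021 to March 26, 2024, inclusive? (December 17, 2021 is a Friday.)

December 17, 2021 is a Friday; the first Thursday on or after it is December 23, 2021 (6 days later).
From December 23, 2021 to March 26, 2024: 8 + 365 + 365 + 86 = 824 days (rest of 2021, 2022, 2023, to March 26, 2024 in 2024).
824 ÷ 7 = 117 full weeks with remainder 5, so 117 more Thursdays after the first → 118.

118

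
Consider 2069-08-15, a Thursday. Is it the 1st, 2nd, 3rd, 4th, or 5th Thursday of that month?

Day 15 falls in week ⌈15/7⌉ of the month.
Days 1–7 hold the 1st Thursday, 8–14 the 2nd, 15–21 the 3rd, 22–28 the 4th, 29–31 the 5th.
15 is in the range for the 3rd.

3rd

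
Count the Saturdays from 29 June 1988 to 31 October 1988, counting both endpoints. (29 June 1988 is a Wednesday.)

18

29 June 1988 is a Wednesday; the first Saturday on or after it is 2 July 1988 (3 days later).
From 2 July 1988 to 31 October 1988: 29 + 31 + 30 + 31 = 121 days (rest of July, August, September, October).
121 ÷ 7 = 17 full weeks with remainder 2, so 17 more Saturdays after the first → 18.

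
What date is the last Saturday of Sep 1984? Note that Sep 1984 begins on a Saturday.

Sep 1984 begins on a Saturday, so the first Saturday is Sep 1.
Sep 1984 has 30 days. Adding weeks: 1, 8, 15, 22, 29 — the last one ≤ 30 is the 29th.

Sep 29, 1984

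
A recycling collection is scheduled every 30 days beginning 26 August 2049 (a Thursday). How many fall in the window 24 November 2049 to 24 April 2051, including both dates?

18

Occurrences land 30·i days after 26 August 2049 for i = 0, 1, 2, …
24 November 2049 is 90 days after the start; 90 ÷ 30 = 3 remainder 0. First occurrence in the window: #4 on 24 November 2049 (3×30 = 90 days in).
24 April 2051 is 606 days after the start; 606 ÷ 30 = 20 remainder 6. Last occurrence in the window: #21 on 18 April 2051.
Occurrences #4 through #21: 18 in total.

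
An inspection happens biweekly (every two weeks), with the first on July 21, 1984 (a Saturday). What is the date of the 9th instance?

The 9th occurrence is 8 intervals after the first: 8 × 14 = 112 days after July 21, 1984.
July has 31 days — 10 days to the end of July leaves 102.
August has 31 days (71 left).
September has 30 days (41 left).
October has 31 days (10 left).
10 days into November → November 10, 1984.

November 10, 1984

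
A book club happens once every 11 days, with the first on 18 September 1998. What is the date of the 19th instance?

The 19th occurrence is 18 intervals after the first: 18 × 11 = 198 days after 18 September 1998.
September has 30 days — 12 days to the end of September leaves 186.
October has 31 days (155 left).
November has 30 days (125 left).
December has 31 days (94 left).
January has 31 days (63 left).
February has 28 days (35 left).
March has 31 days (4 left).
4 days into April → 4 April 1999.

4 April 1999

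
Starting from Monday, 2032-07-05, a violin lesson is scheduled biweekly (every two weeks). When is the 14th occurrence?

2033-01-03

The 14th occurrence is 13 intervals after the first: 13 × 14 = 182 days after 2032-07-05.
July has 31 days — 26 days to the end of July leaves 156.
August has 31 days (125 left).
September has 30 days (95 left).
October has 31 days (64 left).
November has 30 days (34 left).
December has 31 days (3 left).
3 days into January → 2033-01-03.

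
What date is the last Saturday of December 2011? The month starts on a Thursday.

December 2011 begins on a Thursday, so the first Saturday is December 3 (2 days later).
December 2011 has 31 days. Adding weeks: 3, 10, 17, 24, 31 — the last one ≤ 31 is the 31st.

2011-12-31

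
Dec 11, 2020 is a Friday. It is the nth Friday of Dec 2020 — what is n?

Day 11 falls in week ⌈11/7⌉ of the month.
Days 1–7 hold the 1st Friday, 8–14 the 2nd, 15–21 the 3rd, 22–28 the 4th, 29–31 the 5th.
11 is in the range for the 2nd.

2nd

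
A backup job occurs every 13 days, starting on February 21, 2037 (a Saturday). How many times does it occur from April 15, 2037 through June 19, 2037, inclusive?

5

Occurrences land 13·i days after February 21, 2037 for i = 0, 1, 2, …
April 15, 2037 is 53 days after the start; 53 ÷ 13 = 4 remainder 1; since the remainder is 1, round up to i = 5. First occurrence in the window: #6 on April 27, 2037 (5×13 = 65 days in).
June 19, 2037 is 118 days after the start; 118 ÷ 13 = 9 remainder 1. Last occurrence in the window: #10 on June 18, 2037.
Occurrences #6 through #10: 5 in total.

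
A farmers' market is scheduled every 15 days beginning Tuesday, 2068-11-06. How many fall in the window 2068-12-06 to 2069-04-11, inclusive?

Occurrences land 15·i days after 2068-11-06 for i = 0, 1, 2, …
2068-12-06 is 30 days after the start; 30 ÷ 15 = 2 remainder 0. First occurrence in the window: #3 on 2068-12-06 (2×15 = 30 days in).
2069-04-11 is 156 days after the start; 156 ÷ 15 = 10 remainder 6. Last occurrence in the window: #11 on 2069-04-05.
Occurrences #3 through #11: 9 in total.

9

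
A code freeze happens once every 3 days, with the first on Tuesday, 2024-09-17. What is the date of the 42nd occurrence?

The 42nd occurrence is 41 intervals after the first: 41 × 3 = 123 days after 2024-09-17.
September has 30 days — 13 days to the end of September leaves 110.
October has 31 days (79 left).
November has 30 days (49 left).
December has 31 days (18 left).
18 days into January → 2025-01-18.

2025-01-18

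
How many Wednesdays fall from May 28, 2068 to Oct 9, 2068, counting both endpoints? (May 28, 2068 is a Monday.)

May 28, 2068 is a Monday; the first Wednesday on or after it is May 30, 2068 (2 days later).
From May 30, 2068 to Oct 9, 2068: 1 + 30 + 31 + 31 + 30 + 9 = 132 days (rest of May, Jun, Jul, Aug, Sep, Oct).
132 ÷ 7 = 18 full weeks with remainder 6, so 18 more Wednesdays after the first → 19.

19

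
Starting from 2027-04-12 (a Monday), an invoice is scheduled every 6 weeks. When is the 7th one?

2027-12-20

The 7th occurrence is 6 intervals after the first: 6 × 42 = 252 days after 2027-04-12.
April has 30 days — 18 days to the end of April leaves 234.
May has 31 days (203 left).
June has 30 days (173 left).
July has 31 days (142 left).
August has 31 days (111 left).
September has 30 days (81 left).
October has 31 days (50 left).
November has 30 days (20 left).
20 days into December → 2027-12-20.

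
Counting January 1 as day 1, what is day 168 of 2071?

2071-06-17

January has 31 days (168 − 31 = 137 remain).
February has 28 days (137 − 28 = 109 remain).
March has 31 days (109 − 31 = 78 remain).
April has 30 days (78 − 30 = 48 remain).
May has 31 days (48 − 31 = 17 remain).
17 into June → June 17.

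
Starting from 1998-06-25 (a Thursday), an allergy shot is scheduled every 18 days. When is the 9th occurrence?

The 9th occurrence is 8 intervals after the first: 8 × 18 = 144 days after 1998-06-25.
June has 30 days — 5 days to the end of June leaves 139.
July has 31 days (108 left).
August has 31 days (77 left).
September has 30 days (47 left).
October has 31 days (16 left).
16 days into November → 1998-11-16.

1998-11-16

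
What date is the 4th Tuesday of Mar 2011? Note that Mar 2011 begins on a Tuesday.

Mar 22, 2011

Mar 2011 begins on a Tuesday, so the first Tuesday is Mar 1.
The 4th Tuesday is 3 weeks later: 1 + 21 = 22.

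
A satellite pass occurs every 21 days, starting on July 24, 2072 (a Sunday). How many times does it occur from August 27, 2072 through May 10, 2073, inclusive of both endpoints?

12

Occurrences land 21·i days after July 24, 2072 for i = 0, 1, 2, …
August 27, 2072 is 34 days after the start; 34 ÷ 21 = 1 remainder 13; since the remainder is 13, round up to i = 2. First occurrence in the window: #3 on September 4, 2072 (2×21 = 42 days in).
May 10, 2073 is 290 days after the start; 290 ÷ 21 = 13 remainder 17. Last occurrence in the window: #14 on April 23, 2073.
Occurrences #3 through #14: 12 in total.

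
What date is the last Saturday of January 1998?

The first Saturday of January 1998 is January 3.
January 1998 has 31 days. Adding weeks: 3, 10, 17, 24, 31 — the last one ≤ 31 is the 31st.

January 31, 1998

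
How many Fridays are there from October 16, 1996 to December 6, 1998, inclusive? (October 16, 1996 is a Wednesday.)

112

October 16, 1996 is a Wednesday; the first Friday on or after it is October 18, 1996 (2 days later).
From October 18, 1996 to December 6, 1998: 74 + 365 + 340 = 779 days (rest of 1996, 1997, to December 6, 1998 in 1998).
779 ÷ 7 = 111 full weeks with remainder 2, so 111 more Fridays after the first → 112.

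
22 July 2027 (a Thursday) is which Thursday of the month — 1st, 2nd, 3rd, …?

Day 22 falls in week ⌈22/7⌉ of the month.
Days 1–7 hold the 1st Thursday, 8–14 the 2nd, 15–21 the 3rd, 22–28 the 4th, 29–31 the 5th.
22 is in the range for the 4th.

4th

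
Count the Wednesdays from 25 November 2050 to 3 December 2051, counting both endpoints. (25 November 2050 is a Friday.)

53

25 November 2050 is a Friday; the first Wednesday on or after it is 30 November 2050 (5 days later).
From 30 November 2050 to 3 December 2051: 31 + 337 = 368 days (rest of 2050, to 3 December 2051 in 2051).
368 ÷ 7 = 52 full weeks with remainder 4, so 52 more Wednesdays after the first → 53.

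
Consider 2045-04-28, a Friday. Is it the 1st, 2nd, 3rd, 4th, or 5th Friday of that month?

4th

Day 28 falls in week ⌈28/7⌉ of the month.
Days 1–7 hold the 1st Friday, 8–14 the 2nd, 15–21 the 3rd, 22–28 the 4th, 29–31 the 5th.
28 is in the range for the 4th.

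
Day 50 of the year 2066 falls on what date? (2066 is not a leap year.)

2066-02-19

January has 31 days (50 − 31 = 19 remain).
19 into February → February 19.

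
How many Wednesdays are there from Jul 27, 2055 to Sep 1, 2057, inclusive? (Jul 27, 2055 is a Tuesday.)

110

Jul 27, 2055 is a Tuesday; the first Wednesday on or after it is Jul 28, 2055 (1 day later).
From Jul 28, 2055 to Sep 1, 2057: 156 + 366 + 244 = 766 days (rest of 2055, 2056, to Sep 1, 2057 in 2057).
766 ÷ 7 = 109 full weeks with remainder 3, so 109 more Wednesdays after the first → 110.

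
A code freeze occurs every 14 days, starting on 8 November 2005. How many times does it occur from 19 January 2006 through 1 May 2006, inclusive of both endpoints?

Occurrences land 14·i days after 8 November 2005 for i = 0, 1, 2, …
19 January 2006 is 72 days after the start; 72 ÷ 14 = 5 remainder 2; since the remainder is 2, round up to i = 6. First occurrence in the window: #7 on 31 January 2006 (6×14 = 84 days in).
1 May 2006 is 174 days after the start; 174 ÷ 14 = 12 remainder 6. Last occurrence in the window: #13 on 25 April 2006.
Occurrences #7 through #13: 7 in total.

7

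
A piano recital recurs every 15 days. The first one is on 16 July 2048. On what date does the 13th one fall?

The 13th occurrence is 12 intervals after the first: 12 × 15 = 180 days after 16 July 2048.
July has 31 days — 15 days to the end of July leaves 165.
August has 31 days (134 left).
September has 30 days (104 left).
October has 31 days (73 left).
November has 30 days (43 left).
December has 31 days (12 left).
12 days into January → 12 January 2049.

12 January 2049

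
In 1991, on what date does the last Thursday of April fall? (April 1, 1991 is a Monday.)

April 1991 begins on a Monday, so the first Thursday is April 4 (3 days later).
April 1991 has 30 days. Adding weeks: 4, 11, 18, 25 — the last one ≤ 30 is the 25th.

25 April 1991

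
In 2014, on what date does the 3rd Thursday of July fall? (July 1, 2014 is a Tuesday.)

July 2014 begins on a Tuesday, so the first Thursday is July 3 (2 days later).
The 3rd Thursday is 2 weeks later: 3 + 14 = 17.

2014-07-17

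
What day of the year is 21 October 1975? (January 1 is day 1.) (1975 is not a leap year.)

Days in months before October: 31 + 28 + 31 + 30 + 31 + 30 + 31 + 31 + 30 = 273.
Plus 21 days into October → day 294.

294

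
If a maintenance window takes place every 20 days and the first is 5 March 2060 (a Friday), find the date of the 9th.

The 9th occurrence is 8 intervals after the first: 8 × 20 = 160 days after 5 March 2060.
March has 31 days — 26 days to the end of March leaves 134.
April has 30 days (104 left).
May has 31 days (73 left).
June has 30 days (43 left).
July has 31 days (12 left).
12 days into August → 12 August 2060.

12 August 2060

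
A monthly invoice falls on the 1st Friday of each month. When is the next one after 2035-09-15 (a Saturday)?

2035-10-05

September 2035 starts on a Saturday, so its 1st Friday is 2035-09-07 (6 days in).
That is not after 2035-09-15, so look at October 2035.
October 2035 starts on a Monday, so its 1st Friday is 2035-10-05 (4 days in).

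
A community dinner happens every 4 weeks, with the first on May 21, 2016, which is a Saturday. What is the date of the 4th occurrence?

August 13, 2016

The 4th occurrence is 3 intervals after the first: 3 × 28 = 84 days after May 21, 2016.
May has 31 days — 10 days to the end of May leaves 74.
June has 30 days (44 left).
July has 31 days (13 left).
13 days into August → August 13, 2016.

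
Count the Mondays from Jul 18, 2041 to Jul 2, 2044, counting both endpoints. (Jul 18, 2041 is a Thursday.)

154

Jul 18, 2041 is a Thursday; the first Monday on or after it is Jul 22, 2041 (4 days later).
From Jul 22, 2041 to Jul 2, 2044: 162 + 365 + 365 + 184 = 1076 days (rest of 2041, 2042, 2043, to Jul 2, 2044 in 2044).
1076 ÷ 7 = 153 full weeks with remainder 5, so 153 more Mondays after the first → 154.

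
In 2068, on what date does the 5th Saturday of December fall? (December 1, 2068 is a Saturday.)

December 2068 begins on a Saturday, so the first Saturday is December 1.
The 5th Saturday is 4 weeks later: 1 + 28 = 29.

29 December 2068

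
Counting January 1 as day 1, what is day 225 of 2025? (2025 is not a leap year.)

January has 31 days (225 − 31 = 194 remain).
February has 28 days (194 − 28 = 166 remain).
March has 31 days (166 − 31 = 135 remain).
April has 30 days (135 − 30 = 105 remain).
May has 31 days (105 − 31 = 74 remain).
June has 30 days (74 − 30 = 44 remain).
July has 31 days (44 − 31 = 13 remain).
13 into August → August 13.

August 13, 2025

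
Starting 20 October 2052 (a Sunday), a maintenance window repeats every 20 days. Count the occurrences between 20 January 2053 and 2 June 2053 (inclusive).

Occurrences land 20·i days after 20 October 2052 for i = 0, 1, 2, …
20 January 2053 is 92 days after the start; 92 ÷ 20 = 4 remainder 12; since the remainder is 12, round up to i = 5. First occurrence in the window: #6 on 28 January 2053 (5×20 = 100 days in).
2 June 2053 is 225 days after the start; 225 ÷ 20 = 11 remainder 5. Last occurrence in the window: #12 on 28 May 2053.
Occurrences #6 through #12: 7 in total.

7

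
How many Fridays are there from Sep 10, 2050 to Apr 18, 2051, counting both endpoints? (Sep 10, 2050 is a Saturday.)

31

Sep 10, 2050 is a Saturday; the first Friday on or after it is Sep 16, 2050 (6 days later).
From Sep 16, 2050 to Apr 18, 2051: 14 + 31 + 30 + 31 + 31 + 28 + 31 + 18 = 214 days (rest of Sep, Oct, Nov, Dec, Jan, Feb, Mar, Apr).
214 ÷ 7 = 30 full weeks with remainder 4, so 30 more Fridays after the first → 31.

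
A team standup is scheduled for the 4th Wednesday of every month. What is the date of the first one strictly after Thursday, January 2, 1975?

January 1975 starts on a Wednesday; its first Wednesday is the 1st, so the 4th Wednesday is the 22nd — January 22, 1975.
January 22, 1975 is after January 2, 1975, so that is the next one.

January 22, 1975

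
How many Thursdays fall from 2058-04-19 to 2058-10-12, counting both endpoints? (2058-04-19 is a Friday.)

2058-04-19 is a Friday; the first Thursday on or after it is 2058-04-25 (6 days later).
From 2058-04-25 to 2058-10-12: 5 + 31 + 30 + 31 + 31 + 30 + 12 = 170 days (rest of April, May, June, July, August, September, October).
170 ÷ 7 = 24 full weeks with remainder 2, so 24 more Thursdays after the first → 25.

25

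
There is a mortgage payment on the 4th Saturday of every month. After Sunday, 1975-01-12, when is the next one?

January 1975 starts on a Wednesday; its first Saturday is the 4th, so the 4th Saturday is the 25th — 1975-01-25.
1975-01-25 is after 1975-01-12, so that is the next one.

1975-01-25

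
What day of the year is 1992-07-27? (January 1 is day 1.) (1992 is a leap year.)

Days in months before July: 31 + 29 + 31 + 30 + 31 + 30 = 182.
Plus 27 days into July → day 209.

209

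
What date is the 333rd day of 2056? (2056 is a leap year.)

January has 31 days (333 − 31 = 302 remain).
February has 29 days (302 − 29 = 273 remain).
March has 31 days (273 − 31 = 242 remain).
April has 30 days (242 − 30 = 212 remain).
May has 31 days (212 − 31 = 181 remain).
June has 30 days (181 − 30 = 151 remain).
July has 31 days (151 − 31 = 120 remain).
August has 31 days (120 − 31 = 89 remain).
September has 30 days (89 − 30 = 59 remain).
October has 31 days (59 − 31 = 28 remain).
28 into November → November 28.

2056-11-28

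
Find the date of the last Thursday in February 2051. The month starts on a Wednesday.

2051-02-23

February 2051 begins on a Wednesday, so the first Thursday is February 2 (1 day later).
February 2051 has 28 days. Adding weeks: 2, 9, 16, 23 — the last one ≤ 28 is the 23rd.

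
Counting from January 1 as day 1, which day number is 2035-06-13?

Days in months before June: 31 + 28 + 31 + 30 + 31 = 151.
Plus 13 days into June → day 164.

164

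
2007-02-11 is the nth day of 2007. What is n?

42

Days in months before February: 31 = 31.
Plus 11 days into February → day 42.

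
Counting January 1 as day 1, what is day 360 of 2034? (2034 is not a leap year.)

2034-12-26

January has 31 days (360 − 31 = 329 remain).
February has 28 days (329 − 28 = 301 remain).
March has 31 days (301 − 31 = 270 remain).
April has 30 days (270 − 30 = 240 remain).
May has 31 days (240 − 31 = 209 remain).
June has 30 days (209 − 30 = 179 remain).
July has 31 days (179 − 31 = 148 remain).
August has 31 days (148 − 31 = 117 remain).
September has 30 days (117 − 30 = 87 remain).
October has 31 days (87 − 31 = 56 remain).
November has 30 days (56 − 30 = 26 remain).
26 into December → December 26.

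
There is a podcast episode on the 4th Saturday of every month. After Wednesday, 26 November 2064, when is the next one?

November 2064 starts on a Saturday; its first Saturday is the 1st, so the 4th Saturday is the 22nd — 22 November 2064.
That is not after 26 November 2064, so look at December 2064.
December 2064 starts on a Monday; its first Saturday is the 6th, so the 4th Saturday is the 27th — 27 December 2064.

27 December 2064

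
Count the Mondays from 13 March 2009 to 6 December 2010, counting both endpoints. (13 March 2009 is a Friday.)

91

13 March 2009 is a Friday; the first Monday on or after it is 16 March 2009 (3 days later).
From 16 March 2009 to 6 December 2010: 290 + 340 = 630 days (rest of 2009, to 6 December 2010 in 2010).
630 ÷ 7 = 90 full weeks with remainder 0, so 90 more Mondays after the first → 91.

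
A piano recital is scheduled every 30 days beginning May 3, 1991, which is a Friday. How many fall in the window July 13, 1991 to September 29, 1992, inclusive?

Occurrences land 30·i days after May 3, 1991 for i = 0, 1, 2, …
July 13, 1991 is 71 days after the start; 71 ÷ 30 = 2 remainder 11; since the remainder is 11, round up to i = 3. First occurrence in the window: #4 on August 1, 1991 (3×30 = 90 days in).
September 29, 1992 is 515 days after the start; 515 ÷ 30 = 17 remainder 5. Last occurrence in the window: #18 on September 24, 1992.
Occurrences #4 through #18: 15 in total.

15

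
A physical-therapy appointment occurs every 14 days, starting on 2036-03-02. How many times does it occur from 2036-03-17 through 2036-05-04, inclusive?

Occurrences land 14·i days after 2036-03-02 for i = 0, 1, 2, …
2036-03-17 is 15 days after the start; 15 ÷ 14 = 1 remainder 1; since the remainder is 1, round up to i = 2. First occurrence in the window: #3 on 2036-03-30 (2×14 = 28 days in).
2036-05-04 is 63 days after the start; 63 ÷ 14 = 4 remainder 7. Last occurrence in the window: #5 on 2036-04-27.
Occurrences #3 through #5: 3 in total.

3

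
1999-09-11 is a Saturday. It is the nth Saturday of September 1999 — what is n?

Day 11 falls in week ⌈11/7⌉ of the month.
Days 1–7 hold the 1st Saturday, 8–14 the 2nd, 15–21 the 3rd, 22–28 the 4th, 29–31 the 5th.
11 is in the range for the 2nd.

2nd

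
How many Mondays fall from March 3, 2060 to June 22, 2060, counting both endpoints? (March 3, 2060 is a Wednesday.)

March 3, 2060 is a Wednesday; the first Monday on or after it is March 8, 2060 (5 days later).
From March 8, 2060 to June 22, 2060: 23 + 30 + 31 + 22 = 106 days (rest of March, April, May, June).
106 ÷ 7 = 15 full weeks with remainder 1, so 15 more Mondays after the first → 16.

16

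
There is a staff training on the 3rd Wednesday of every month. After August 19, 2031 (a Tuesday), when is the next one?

August 2031 starts on a Friday; its first Wednesday is the 6th, so the 3rd Wednesday is the 20th — August 20, 2031.
August 20, 2031 is after August 19, 2031, so that is the next one.

August 20, 2031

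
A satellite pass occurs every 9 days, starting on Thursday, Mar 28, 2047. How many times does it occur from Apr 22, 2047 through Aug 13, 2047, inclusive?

Occurrences land 9·i days after Mar 28, 2047 for i = 0, 1, 2, …
Apr 22, 2047 is 25 days after the start; 25 ÷ 9 = 2 remainder 7; since the remainder is 7, round up to i = 3. First occurrence in the window: #4 on Apr 24, 2047 (3×9 = 27 days in).
Aug 13, 2047 is 138 days after the start; 138 ÷ 9 = 15 remainder 3. Last occurrence in the window: #16 on Aug 10, 2047.
Occurrences #4 through #16: 13 in total.

13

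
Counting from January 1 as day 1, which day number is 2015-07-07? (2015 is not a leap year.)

Days in months before July: 31 + 28 + 31 + 30 + 31 + 30 = 181.
Plus 7 days into July → day 188.

188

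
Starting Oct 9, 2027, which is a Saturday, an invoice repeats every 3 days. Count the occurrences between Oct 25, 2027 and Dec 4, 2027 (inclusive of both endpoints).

Occurrences land 3·i days after Oct 9, 2027 for i = 0, 1, 2, …
Oct 25, 2027 is 16 days after the start; 16 ÷ 3 = 5 remainder 1; since the remainder is 1, round up to i = 6. First occurrence in the window: #7 on Oct 27, 2027 (6×3 = 18 days in).
Dec 4, 2027 is 56 days after the start; 56 ÷ 3 = 18 remainder 2. Last occurrence in the window: #19 on Dec 2, 2027.
Occurrences #7 through #19: 13 in total.

13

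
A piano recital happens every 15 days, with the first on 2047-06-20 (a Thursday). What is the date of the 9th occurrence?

The 9th occurrence is 8 intervals after the first: 8 × 15 = 120 days after 2047-06-20.
June has 30 days — 10 days to the end of June leaves 110.
July has 31 days (79 left).
August has 31 days (48 left).
September has 30 days (18 left).
18 days into October → 2047-10-18.

2047-10-18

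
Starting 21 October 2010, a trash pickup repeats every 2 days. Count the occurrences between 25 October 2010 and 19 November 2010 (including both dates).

13

Occurrences land 2·i days after 21 October 2010 for i = 0, 1, 2, …
25 October 2010 is 4 days after the start; 4 ÷ 2 = 2 remainder 0. First occurrence in the window: #3 on 25 October 2010 (2×2 = 4 days in).
19 November 2010 is 29 days after the start; 29 ÷ 2 = 14 remainder 1. Last occurrence in the window: #15 on 18 November 2010.
Occurrences #3 through #15: 13 in total.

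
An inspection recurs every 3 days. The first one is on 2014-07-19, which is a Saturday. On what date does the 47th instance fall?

The 47th occurrence is 46 intervals after the first: 46 × 3 = 138 days after 2014-07-19.
July has 31 days — 12 days to the end of July leaves 126.
August has 31 days (95 left).
September has 30 days (65 left).
October has 31 days (34 left).
November has 30 days (4 left).
4 days into December → 2014-12-04.

2014-12-04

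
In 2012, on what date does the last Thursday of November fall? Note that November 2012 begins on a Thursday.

November 2012 begins on a Thursday, so the first Thursday is November 1.
November 2012 has 30 days. Adding weeks: 1, 8, 15, 22, 29 — the last one ≤ 30 is the 29th.

29 November 2012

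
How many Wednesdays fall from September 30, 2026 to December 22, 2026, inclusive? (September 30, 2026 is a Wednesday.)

September 30, 2026 is a Wednesday; the first Wednesday on or after it is September 30, 2026.
From September 30, 2026 to December 22, 2026: 0 + 31 + 30 + 22 = 83 days (rest of September, October, November, December).
83 ÷ 7 = 11 full weeks with remainder 6, so 11 more Wednesdays after the first → 12.

12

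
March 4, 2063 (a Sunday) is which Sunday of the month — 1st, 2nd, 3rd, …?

Day 4 falls in week ⌈4/7⌉ of the month.
Days 1–7 hold the 1st Sunday, 8–14 the 2nd, 15–21 the 3rd, 22–28 the 4th, 29–31 the 5th.
4 is in the range for the 1st.

1st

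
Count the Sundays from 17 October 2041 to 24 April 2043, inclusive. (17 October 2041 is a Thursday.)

17 October 2041 is a Thursday; the first Sunday on or after it is 20 October 2041 (3 days later).
From 20 October 2041 to 24 April 2043: 72 + 365 + 114 = 551 days (rest of 2041, 2042, to 24 April 2043 in 2043).
551 ÷ 7 = 78 full weeks with remainder 5, so 78 more Sundays after the first → 79.

79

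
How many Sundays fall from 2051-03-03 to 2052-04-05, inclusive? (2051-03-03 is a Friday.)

2051-03-03 is a Friday; the first Sunday on or after it is 2051-03-05 (2 days later).
From 2051-03-05 to 2052-04-05: 301 + 96 = 397 days (rest of 2051, to 2052-04-05 in 2052).
397 ÷ 7 = 56 full weeks with remainder 5, so 56 more Sundays after the first → 57.

57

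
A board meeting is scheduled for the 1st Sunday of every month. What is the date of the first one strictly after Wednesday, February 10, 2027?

February 2027 starts on a Monday, so its 1st Sunday is February 7, 2027 (6 days in).
That is not after February 10, 2027, so look at March 2027.
March 2027 starts on a Monday, so its 1st Sunday is March 7, 2027 (6 days in).

March 7, 2027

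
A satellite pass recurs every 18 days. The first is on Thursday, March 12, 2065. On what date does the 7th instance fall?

The 7th occurrence is 6 intervals after the first: 6 × 18 = 108 days after March 12, 2065.
March has 31 days — 19 days to the end of March leaves 89.
April has 30 days (59 left).
May has 31 days (28 left).
28 days into June → June 28, 2065.

June 28, 2065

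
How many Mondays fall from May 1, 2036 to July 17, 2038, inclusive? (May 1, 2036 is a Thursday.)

May 1, 2036 is a Thursday; the first Monday on or after it is May 5, 2036 (4 days later).
From May 5, 2036 to July 17, 2038: 240 + 365 + 198 = 803 days (rest of 2036, 2037, to July 17, 2038 in 2038).
803 ÷ 7 = 114 full weeks with remainder 5, so 114 more Mondays after the first → 115.

115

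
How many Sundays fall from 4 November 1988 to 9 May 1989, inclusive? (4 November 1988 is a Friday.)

4 November 1988 is a Friday; the first Sunday on or after it is 6 November 1988 (2 days later).
From 6 November 1988 to 9 May 1989: 24 + 31 + 31 + 28 + 31 + 30 + 9 = 184 days (rest of November, December, January, February, March, April, May).
184 ÷ 7 = 26 full weeks with remainder 2, so 26 more Sundays after the first → 27.

27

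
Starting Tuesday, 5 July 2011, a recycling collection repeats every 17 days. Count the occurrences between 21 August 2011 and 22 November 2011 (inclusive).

Occurrences land 17·i days after 5 July 2011 for i = 0, 1, 2, …
21 August 2011 is 47 days after the start; 47 ÷ 17 = 2 remainder 13; since the remainder is 13, round up to i = 3. First occurrence in the window: #4 on 25 August 2011 (3×17 = 51 days in).
22 November 2011 is 140 days after the start; 140 ÷ 17 = 8 remainder 4. Last occurrence in the window: #9 on 18 November 2011.
Occurrences #4 through #9: 6 in total.

6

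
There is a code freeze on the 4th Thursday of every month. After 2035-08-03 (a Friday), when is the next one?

August 2035 starts on a Wednesday; its first Thursday is the 2nd, so the 4th Thursday is the 23rd — 2035-08-23.
2035-08-23 is after 2035-08-03, so that is the next one.

2035-08-23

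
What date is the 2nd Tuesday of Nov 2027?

Nov 9, 2027

The first Tuesday of Nov 2027 is Nov 2.
The 2nd Tuesday is 1 weeks later: 2 + 7 = 9.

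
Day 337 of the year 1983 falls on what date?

December 3, 1983

January has 31 days (337 − 31 = 306 remain).
February has 28 days (306 − 28 = 278 remain).
March has 31 days (278 − 31 = 247 remain).
April has 30 days (247 − 30 = 217 remain).
May has 31 days (217 − 31 = 186 remain).
June has 30 days (186 − 30 = 156 remain).
July has 31 days (156 − 31 = 125 remain).
August has 31 days (125 − 31 = 94 remain).
September has 30 days (94 − 30 = 64 remain).
October has 31 days (64 − 31 = 33 remain).
November has 30 days (33 − 30 = 3 remain).
3 into December → December 3.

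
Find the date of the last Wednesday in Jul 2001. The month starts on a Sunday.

Jul 2001 begins on a Sunday, so the first Wednesday is Jul 4 (3 days later).
Jul 2001 has 31 days. Adding weeks: 4, 11, 18, 25 — the last one ≤ 31 is the 25th.

Jul 25, 2001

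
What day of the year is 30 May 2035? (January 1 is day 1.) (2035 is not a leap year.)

150

Days in months before May: 31 + 28 + 31 + 30 = 120.
Plus 30 days into May → day 150.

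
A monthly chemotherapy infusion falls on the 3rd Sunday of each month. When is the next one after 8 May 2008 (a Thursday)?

May 2008 starts on a Thursday; its first Sunday is the 4th, so the 3rd Sunday is the 18th — 18 May 2008.
18 May 2008 is after 8 May 2008, so that is the next one.

18 May 2008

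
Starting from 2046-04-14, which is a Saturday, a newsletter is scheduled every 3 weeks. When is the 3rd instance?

The 3rd occurrence is 2 intervals after the first: 2 × 21 = 42 days after 2046-04-14.
April has 30 days — 16 days to the end of April leaves 26.
26 days into May → 2046-05-26.

2046-05-26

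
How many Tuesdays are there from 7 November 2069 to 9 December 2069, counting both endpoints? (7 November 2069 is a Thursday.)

4

7 November 2069 is a Thursday; the first Tuesday on or after it is 12 November 2069 (5 days later).
From 12 November 2069 to 9 December 2069: 18 + 9 = 27 days (rest of November, December).
27 ÷ 7 = 3 full weeks with remainder 6, so 3 more Tuesdays after the first → 4.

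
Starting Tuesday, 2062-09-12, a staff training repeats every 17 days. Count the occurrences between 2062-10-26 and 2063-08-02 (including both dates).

17

Occurrences land 17·i days after 2062-09-12 for i = 0, 1, 2, …
2062-10-26 is 44 days after the start; 44 ÷ 17 = 2 remainder 10; since the remainder is 10, round up to i = 3. First occurrence in the window: #4 on 2062-11-02 (3×17 = 51 days in).
2063-08-02 is 324 days after the start; 324 ÷ 17 = 19 remainder 1. Last occurrence in the window: #20 on 2063-08-01.
Occurrences #4 through #20: 17 in total.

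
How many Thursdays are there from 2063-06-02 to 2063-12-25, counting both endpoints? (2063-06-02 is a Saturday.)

2063-06-02 is a Saturday; the first Thursday on or after it is 2063-06-07 (5 days later).
From 2063-06-07 to 2063-12-25: 23 + 31 + 31 + 30 + 31 + 30 + 25 = 201 days (rest of June, July, August, September, October, November, December).
201 ÷ 7 = 28 full weeks with remainder 5, so 28 more Thursdays after the first → 29.

29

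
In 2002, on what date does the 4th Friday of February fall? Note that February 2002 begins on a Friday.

2002-02-22

February 2002 begins on a Friday, so the first Friday is February 1.
The 4th Friday is 3 weeks later: 1 + 21 = 22.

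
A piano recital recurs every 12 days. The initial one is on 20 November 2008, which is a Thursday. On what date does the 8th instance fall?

The 8th occurrence is 7 intervals after the first: 7 × 12 = 84 days after 20 November 2008.
November has 30 days — 10 days to the end of November leaves 74.
December has 31 days (43 left).
January has 31 days (12 left).
12 days into February → 12 February 2009.

12 February 2009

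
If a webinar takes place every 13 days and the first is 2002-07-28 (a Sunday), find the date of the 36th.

The 36th occurrence is 35 intervals after the first: 35 × 13 = 455 days after 2002-07-28.
July has 31 days — 3 days to the end of July leaves 452.
From end of July to end of 2002 is 153 days (299 left).
January has 31 days (268 left).
February has 28 days (240 left).
March has 31 days (209 left).
April has 30 days (179 left).
May has 31 days (148 left).
June has 30 days (118 left).
July has 31 days (87 left).
August has 31 days (56 left).
September has 30 days (26 left).
26 days into October → 2003-10-26.

2003-10-26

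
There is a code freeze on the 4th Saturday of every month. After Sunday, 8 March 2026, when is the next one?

28 March 2026

March 2026 starts on a Sunday; its first Saturday is the 7th, so the 4th Saturday is the 28th — 28 March 2026.
28 March 2026 is after 8 March 2026, so that is the next one.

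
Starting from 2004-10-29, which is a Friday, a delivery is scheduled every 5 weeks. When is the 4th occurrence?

2005-02-11

The 4th occurrence is 3 intervals after the first: 3 × 35 = 105 days after 2004-10-29.
October has 31 days — 2 days to the end of October leaves 103.
November has 30 days (73 left).
December has 31 days (42 left).
January has 31 days (11 left).
11 days into February → 2005-02-11.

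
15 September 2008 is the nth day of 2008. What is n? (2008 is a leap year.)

Days in months before September: 31 + 29 + 31 + 30 + 31 + 30 + 31 + 31 = 244.
Plus 15 days into September → day 259.

259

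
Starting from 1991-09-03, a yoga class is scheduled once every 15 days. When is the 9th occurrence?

1992-01-01

The 9th occurrence is 8 intervals after the first: 8 × 15 = 120 days after 1991-09-03.
September has 30 days — 27 days to the end of September leaves 93.
October has 31 days (62 left).
November has 30 days (32 left).
December has 31 days (1 left).
1 day into January → 1992-01-01.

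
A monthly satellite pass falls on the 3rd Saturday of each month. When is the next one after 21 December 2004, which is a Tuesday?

15 January 2005

December 2004 starts on a Wednesday; its first Saturday is the 4th, so the 3rd Saturday is the 18th — 18 December 2004.
That is not after 21 December 2004, so look at January 2005.
January 2005 starts on a Saturday; its first Saturday is the 1st, so the 3rd Saturday is the 15th — 15 January 2005.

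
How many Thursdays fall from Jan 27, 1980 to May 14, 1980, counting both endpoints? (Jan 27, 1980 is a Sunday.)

Jan 27, 1980 is a Sunday; the first Thursday on or after it is Jan 31, 1980 (4 days later).
From Jan 31, 1980 to May 14, 1980: 0 + 29 + 31 + 30 + 14 = 104 days (rest of Jan, Feb, Mar, Apr, May).
104 ÷ 7 = 14 full weeks with remainder 6, so 14 more Thursdays after the first → 15.

15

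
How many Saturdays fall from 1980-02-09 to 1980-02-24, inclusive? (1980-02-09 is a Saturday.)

3

1980-02-09 is a Saturday; the first Saturday on or after it is 1980-02-09.
From 1980-02-09 to 1980-02-24 is 24 − 9 = 15 days.
15 ÷ 7 = 2 full weeks with remainder 1, so 2 more Saturdays after the first → 3.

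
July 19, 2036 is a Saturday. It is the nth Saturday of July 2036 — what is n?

3rd

Day 19 falls in week ⌈19/7⌉ of the month.
Days 1–7 hold the 1st Saturday, 8–14 the 2nd, 15–21 the 3rd, 22–28 the 4th, 29–31 the 5th.
19 is in the range for the 3rd.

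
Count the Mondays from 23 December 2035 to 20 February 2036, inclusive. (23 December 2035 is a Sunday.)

23 December 2035 is a Sunday; the first Monday on or after it is 24 December 2035 (1 day later).
From 24 December 2035 to 20 February 2036: 7 + 31 + 20 = 58 days (rest of December, January, February).
58 ÷ 7 = 8 full weeks with remainder 2, so 8 more Mondays after the first → 9.

9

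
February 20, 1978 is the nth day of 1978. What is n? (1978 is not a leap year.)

Days in months before February: 31 = 31.
Plus 20 days into February → day 51.

51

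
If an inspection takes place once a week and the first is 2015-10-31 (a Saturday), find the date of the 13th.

The 13th occurrence is 12 intervals after the first: 12 × 7 = 84 days after 2015-10-31.
October has 31 days — 0 days to the end of October leaves 84.
November has 30 days (54 left).
December has 31 days (23 left).
23 days into January → 2016-01-23.

2016-01-23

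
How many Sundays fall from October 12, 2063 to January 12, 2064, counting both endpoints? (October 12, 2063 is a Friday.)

October 12, 2063 is a Friday; the first Sunday on or after it is October 14, 2063 (2 days later).
From October 14, 2063 to January 12, 2064: 17 + 30 + 31 + 12 = 90 days (rest of October, November, December, January).
90 ÷ 7 = 12 full weeks with remainder 6, so 12 more Sundays after the first → 13.

13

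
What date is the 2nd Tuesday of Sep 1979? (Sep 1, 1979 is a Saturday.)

Sep 11, 1979

Sep 1979 begins on a Saturday, so the first Tuesday is Sep 4 (3 days later).
The 2nd Tuesday is 1 weeks later: 4 + 7 = 11.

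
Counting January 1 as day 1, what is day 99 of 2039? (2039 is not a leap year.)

2039-04-09

January has 31 days (99 − 31 = 68 remain).
February has 28 days (68 − 28 = 40 remain).
March has 31 days (40 − 31 = 9 remain).
9 into April → April 9.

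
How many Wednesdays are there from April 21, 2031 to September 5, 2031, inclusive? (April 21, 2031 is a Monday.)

April 21, 2031 is a Monday; the first Wednesday on or after it is April 23, 2031 (2 days later).
From April 23, 2031 to September 5, 2031: 7 + 31 + 30 + 31 + 31 + 5 = 135 days (rest of April, May, June, July, August, September).
135 ÷ 7 = 19 full weeks with remainder 2, so 19 more Wednesdays after the first → 20.

20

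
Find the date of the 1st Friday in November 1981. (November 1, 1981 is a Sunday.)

November 1981 begins on a Sunday, so the first Friday is November 6 (5 days later).

November 6, 1981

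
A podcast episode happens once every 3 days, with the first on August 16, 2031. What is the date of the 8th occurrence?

September 6, 2031

The 8th occurrence is 7 intervals after the first: 7 × 3 = 21 days after August 16, 2031.
August has 31 days — 15 days to the end of August leaves 6.
6 days into September → September 6, 2031.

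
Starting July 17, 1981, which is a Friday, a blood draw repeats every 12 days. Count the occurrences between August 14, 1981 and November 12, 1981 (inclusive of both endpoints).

7

Occurrences land 12·i days after July 17, 1981 for i = 0, 1, 2, …
August 14, 1981 is 28 days after the start; 28 ÷ 12 = 2 remainder 4; since the remainder is 4, round up to i = 3. First occurrence in the window: #4 on August 22, 1981 (3×12 = 36 days in).
November 12, 1981 is 118 days after the start; 118 ÷ 12 = 9 remainder 10. Last occurrence in the window: #10 on November 2, 1981.
Occurrences #4 through #10: 7 in total.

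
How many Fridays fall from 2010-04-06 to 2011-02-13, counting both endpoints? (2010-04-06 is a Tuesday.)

45

2010-04-06 is a Tuesday; the first Friday on or after it is 2010-04-09 (3 days later).
From 2010-04-09 to 2011-02-13: 21 + 31 + 30 + 31 + 31 + 30 + 31 + 30 + 31 + 31 + 13 = 310 days (rest of April, May, June, July, August, September, October, November, December, January, February).
310 ÷ 7 = 44 full weeks with remainder 2, so 44 more Fridays after the first → 45.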